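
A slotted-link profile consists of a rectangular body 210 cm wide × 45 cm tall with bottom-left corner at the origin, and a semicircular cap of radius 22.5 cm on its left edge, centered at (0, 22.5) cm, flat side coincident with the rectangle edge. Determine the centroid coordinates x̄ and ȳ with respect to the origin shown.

Part | A | x̄ᵢ | ȳᵢ | A·x̄ᵢ | A·ȳᵢ
rectangular body | 9450.00 | 105.00 | 22.50 | 992250.00 | 212625.00
semicircular end | 795.22 | -9.55 | 22.50 | -7593.75 | 17892.35
Σ | 10245.22 |  |  | 984656.25 | 230517.35
x̄ = 984656.25 / 10245.22 = 96.11 cm
ȳ = 230517.35 / 10245.22 = 22.50 cm

x̄ = 96.11 cm, ȳ = 22.50 cm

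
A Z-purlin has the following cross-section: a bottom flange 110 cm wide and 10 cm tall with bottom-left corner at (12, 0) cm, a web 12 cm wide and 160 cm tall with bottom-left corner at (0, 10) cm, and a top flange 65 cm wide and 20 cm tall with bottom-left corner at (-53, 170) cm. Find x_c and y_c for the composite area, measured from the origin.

x_c = 13.56 cm, y_c = 95.44 cm

Part | A | x̄ᵢ | ȳᵢ | A·x̄ᵢ | A·ȳᵢ
bottom flange | 1100.00 | 67.00 | 5.00 | 73700.00 | 5500.00
web | 1920.00 | 6.00 | 90.00 | 11520.00 | 172800.00
top flange | 1300.00 | -20.50 | 180.00 | -26650.00 | 234000.00
Σ | 4320.00 |  |  | 58570.00 | 412300.00
x_c = 58570.00 / 4320.00 = 13.56 cm
y_c = 412300.00 / 4320.00 = 95.44 cm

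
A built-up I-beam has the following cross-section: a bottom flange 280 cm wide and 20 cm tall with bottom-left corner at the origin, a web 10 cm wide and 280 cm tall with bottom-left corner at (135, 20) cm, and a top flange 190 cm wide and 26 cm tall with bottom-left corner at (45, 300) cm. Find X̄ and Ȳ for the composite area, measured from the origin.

X̄ = 140.00 cm, Ȳ = 153.69 cm

bottom flange: A = 280 × 20 = 5600.00, centroid at (140.00, 10.00).
web: A = 10 × 280 = 2800.00, centroid at (140.00, 160.00).
top flange: A = 190 × 26 = 4940.00, centroid at (140.00, 313.00).
ΣA = 13340.00 cm²
ΣAX̄ = (5600.00)(140.00) + (2800.00)(140.00) + (4940.00)(140.00) = 1867600.00 cm³
ΣAȲ = (5600.00)(10.00) + (2800.00)(160.00) + (4940.00)(313.00) = 2050220.00 cm³
X̄ = 1867600.00 / 13340.00 = 140.00 cm
Ȳ = 2050220.00 / 13340.00 = 153.69 cm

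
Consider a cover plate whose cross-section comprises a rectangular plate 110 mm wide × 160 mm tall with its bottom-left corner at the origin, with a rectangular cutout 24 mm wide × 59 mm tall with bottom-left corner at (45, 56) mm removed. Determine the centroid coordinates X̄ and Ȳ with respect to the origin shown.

plate: A = 110 × 160 = 17600.00, centroid at (55.00, 80.00).
hole: A = −(24 × 59) = -1416.00, centroid at (57.00, 85.50).
ΣA = 16184.00 mm², ΣAX̄ = 887288.00 mm³, ΣAȲ = 1286932.00 mm³.
X̄ = 887288.00/16184.00 = 54.83 mm; Ȳ = 1286932.00/16184.00 = 79.52 mm.

X̄ = 54.83 mm, Ȳ = 79.52 mm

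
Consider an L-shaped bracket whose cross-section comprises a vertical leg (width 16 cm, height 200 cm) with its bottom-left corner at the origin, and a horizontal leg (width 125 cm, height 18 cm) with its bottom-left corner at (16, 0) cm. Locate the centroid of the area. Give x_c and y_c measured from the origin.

Part | A | x̄ᵢ | ȳᵢ | A·x̄ᵢ | A·ȳᵢ
vertical leg | 3200.00 | 8.00 | 100.00 | 25600.00 | 320000.00
horizontal leg | 2250.00 | 78.50 | 9.00 | 176625.00 | 20250.00
Σ | 5450.00 |  |  | 202225.00 | 340250.00
x_c = 202225.00 / 5450.00 = 37.11 cm
y_c = 340250.00 / 5450.00 = 62.43 cm

x_c = 37.11 cm, y_c = 62.43 cm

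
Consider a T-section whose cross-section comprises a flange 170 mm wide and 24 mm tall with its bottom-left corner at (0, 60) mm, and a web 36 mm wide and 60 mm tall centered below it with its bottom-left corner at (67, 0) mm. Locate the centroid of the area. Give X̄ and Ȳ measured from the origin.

Part | A | x̄ᵢ | ȳᵢ | A·x̄ᵢ | A·ȳᵢ
web | 2160.00 | 85.00 | 30.00 | 183600.00 | 64800.00
flange | 4080.00 | 85.00 | 72.00 | 346800.00 | 293760.00
Σ | 6240.00 |  |  | 530400.00 | 358560.00
X̄ = 530400.00 / 6240.00 = 85.00 mm
Ȳ = 358560.00 / 6240.00 = 57.46 mm

X̄ = 85.00 mm, Ȳ = 57.46 mm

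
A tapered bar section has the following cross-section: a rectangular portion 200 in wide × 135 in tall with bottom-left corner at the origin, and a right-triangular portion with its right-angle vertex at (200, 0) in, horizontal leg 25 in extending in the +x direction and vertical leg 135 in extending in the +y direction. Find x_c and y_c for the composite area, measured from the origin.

rectangular portion: A = 200 × 135 = 27000.00, centroid at (100.00, 67.50).
triangular portion: A = ½·25·135 = 1687.50, centroid at (208.33, 45.00).
ΣA = 28687.50 in², ΣAx_c = 3051562.50 in³, ΣAy_c = 1898437.50 in³.
x_c = 3051562.50/28687.50 = 106.37 in; y_c = 1898437.50/28687.50 = 66.18 in.

x_c = 106.37 in, y_c = 66.18 in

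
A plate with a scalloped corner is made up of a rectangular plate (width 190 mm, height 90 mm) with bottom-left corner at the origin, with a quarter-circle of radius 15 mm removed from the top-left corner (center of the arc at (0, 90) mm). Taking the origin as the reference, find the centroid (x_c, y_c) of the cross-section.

plate: A = 190 × 90 = 17100.00, centroid at (95.00, 45.00).
removed quarter-circle: A = −¼π·15² = -176.71, centroid at (6.37, 83.63).
ΣA = 16923.29 mm²
ΣAx_c = (17100.00)(95.00) + (-176.71)(6.37) = 1623375.00 mm³
ΣAy_c = (17100.00)(45.00) + (-176.71)(83.63) = 754720.69 mm³
x_c = 1623375.00 / 16923.29 = 95.93 mm
y_c = 754720.69 / 16923.29 = 44.60 mm

x_c = 95.93 mm, y_c = 44.60 mm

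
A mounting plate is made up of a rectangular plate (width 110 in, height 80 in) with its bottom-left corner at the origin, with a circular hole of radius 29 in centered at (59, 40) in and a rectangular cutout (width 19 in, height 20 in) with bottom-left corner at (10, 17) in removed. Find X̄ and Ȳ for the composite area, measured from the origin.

plate: A = 110 × 80 = 8800.00, centroid at (55.00, 40.00).
hole 1: A = −π·29² = -2642.08, centroid at (59.00, 40.00).
hole 2: A = −(19 × 20) = -380.00, centroid at (19.50, 27.00).
ΣA = 5777.92 in², ΣAX̄ = 320707.31 in³, ΣAȲ = 236056.82 in³.
X̄ = 320707.31/5777.92 = 55.51 in; Ȳ = 236056.82/5777.92 = 40.85 in.

X̄ = 55.51 in, Ȳ = 40.85 in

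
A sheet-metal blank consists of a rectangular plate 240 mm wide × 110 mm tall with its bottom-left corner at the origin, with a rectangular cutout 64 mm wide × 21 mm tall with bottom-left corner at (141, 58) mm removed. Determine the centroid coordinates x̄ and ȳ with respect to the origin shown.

x̄ = 117.16 mm, ȳ = 54.28 mm

plate: A = 240 × 110 = 26400.00, centroid at (120.00, 55.00).
hole: A = −(64 × 21) = -1344.00, centroid at (173.00, 68.50).
ΣA = 25056.00 mm²
ΣAx̄ = (26400.00)(120.00) + (-1344.00)(173.00) = 2935488.00 mm³
ΣAȳ = (26400.00)(55.00) + (-1344.00)(68.50) = 1359936.00 mm³
x̄ = 2935488.00 / 25056.00 = 117.16 mm
ȳ = 1359936.00 / 25056.00 = 54.28 mm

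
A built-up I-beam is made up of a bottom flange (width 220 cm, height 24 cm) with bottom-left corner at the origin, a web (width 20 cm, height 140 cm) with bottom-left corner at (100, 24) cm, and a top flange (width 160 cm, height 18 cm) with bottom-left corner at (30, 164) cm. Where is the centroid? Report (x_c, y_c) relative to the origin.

x_c = 110.00 cm, y_c = 75.26 cm

bottom flange: A = 220 × 24 = 5280.00, centroid at (110.00, 12.00).
web: A = 20 × 140 = 2800.00, centroid at (110.00, 94.00).
top flange: A = 160 × 18 = 2880.00, centroid at (110.00, 173.00).
ΣA = 10960.00 cm²
ΣAx_c = (5280.00)(110.00) + (2800.00)(110.00) + (2880.00)(110.00) = 1205600.00 cm³
ΣAy_c = (5280.00)(12.00) + (2800.00)(94.00) + (2880.00)(173.00) = 824800.00 cm³
x_c = 1205600.00 / 10960.00 = 110.00 cm
y_c = 824800.00 / 10960.00 = 75.26 cm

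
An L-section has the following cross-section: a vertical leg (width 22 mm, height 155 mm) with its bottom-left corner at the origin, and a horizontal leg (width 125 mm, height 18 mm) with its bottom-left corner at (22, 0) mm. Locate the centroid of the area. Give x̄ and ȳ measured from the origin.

vertical leg: A = 22 × 155 = 3410.00, centroid at (11.00, 77.50).
horizontal leg: A = 125 × 18 = 2250.00, centroid at (84.50, 9.00).
ΣA = 5660.00 mm²
ΣAx̄ = (3410.00)(11.00) + (2250.00)(84.50) = 227635.00 mm³
ΣAȳ = (3410.00)(77.50) + (2250.00)(9.00) = 284525.00 mm³
x̄ = 227635.00 / 5660.00 = 40.22 mm
ȳ = 284525.00 / 5660.00 = 50.27 mm

x̄ = 40.22 mm, ȳ = 50.27 mm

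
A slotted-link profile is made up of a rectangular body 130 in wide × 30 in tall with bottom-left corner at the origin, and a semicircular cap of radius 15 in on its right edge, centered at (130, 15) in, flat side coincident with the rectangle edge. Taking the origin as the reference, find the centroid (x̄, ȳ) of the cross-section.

Part | A | x̄ᵢ | ȳᵢ | A·x̄ᵢ | A·ȳᵢ
rectangular body | 3900.00 | 65.00 | 15.00 | 253500.00 | 58500.00
semicircular end | 353.43 | 136.37 | 15.00 | 48195.79 | 5301.44
Σ | 4253.43 |  |  | 301695.79 | 63801.44
x̄ = 301695.79 / 4253.43 = 70.93 in
ȳ = 63801.44 / 4253.43 = 15.00 in

x̄ = 70.93 in, ȳ = 15.00 in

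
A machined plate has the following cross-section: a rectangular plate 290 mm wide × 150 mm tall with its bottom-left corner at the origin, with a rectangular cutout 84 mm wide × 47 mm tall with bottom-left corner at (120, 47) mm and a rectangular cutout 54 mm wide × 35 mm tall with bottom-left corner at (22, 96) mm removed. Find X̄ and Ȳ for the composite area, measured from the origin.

plate: A = 290 × 150 = 43500.00, centroid at (145.00, 75.00).
hole 1: A = −(84 × 47) = -3948.00, centroid at (162.00, 70.50).
hole 2: A = −(54 × 35) = -1890.00, centroid at (49.00, 113.50).
ΣA = 37662.00 mm², ΣAX̄ = 5575314.00 mm³, ΣAȲ = 2769651.00 mm³.
X̄ = 5575314.00/37662.00 = 148.04 mm; Ȳ = 2769651.00/37662.00 = 73.54 mm.

X̄ = 148.04 mm, Ȳ = 73.54 mm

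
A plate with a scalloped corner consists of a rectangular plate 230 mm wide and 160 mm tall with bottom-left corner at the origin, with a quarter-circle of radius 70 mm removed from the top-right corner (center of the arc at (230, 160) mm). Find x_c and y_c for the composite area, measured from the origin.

Part | A | x̄ᵢ | ȳᵢ | A·x̄ᵢ | A·ȳᵢ
plate | 36800.00 | 115.00 | 80.00 | 4232000.00 | 2944000.00
removed quarter-circle | -3848.45 | 200.29 | 130.29 | -770810.40 | -501418.83
Σ | 32951.55 |  |  | 3461189.60 | 2442581.17
x_c = 3461189.60 / 32951.55 = 105.04 mm
y_c = 2442581.17 / 32951.55 = 74.13 mm

x_c = 105.04 mm, y_c = 74.13 mm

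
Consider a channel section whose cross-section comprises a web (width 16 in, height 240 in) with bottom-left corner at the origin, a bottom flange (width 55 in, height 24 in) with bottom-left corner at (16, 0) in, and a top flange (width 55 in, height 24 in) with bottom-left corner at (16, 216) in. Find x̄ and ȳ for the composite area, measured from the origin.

Part | A | x̄ᵢ | ȳᵢ | A·x̄ᵢ | A·ȳᵢ
web | 3840.00 | 8.00 | 120.00 | 30720.00 | 460800.00
bottom flange | 1320.00 | 43.50 | 12.00 | 57420.00 | 15840.00
top flange | 1320.00 | 43.50 | 228.00 | 57420.00 | 300960.00
Σ | 6480.00 |  |  | 145560.00 | 777600.00
x̄ = 145560.00 / 6480.00 = 22.46 in
ȳ = 777600.00 / 6480.00 = 120.00 in

x̄ = 22.46 in, ȳ = 120.00 in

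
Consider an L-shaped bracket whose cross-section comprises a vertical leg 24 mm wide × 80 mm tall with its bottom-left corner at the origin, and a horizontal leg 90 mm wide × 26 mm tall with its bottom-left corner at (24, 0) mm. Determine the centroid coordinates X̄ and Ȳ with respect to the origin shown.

X̄ = 43.31 mm, Ȳ = 25.17 mm

vertical leg: A = 24 × 80 = 1920.00, centroid at (12.00, 40.00).
horizontal leg: A = 90 × 26 = 2340.00, centroid at (69.00, 13.00).
ΣA = 4260.00 mm², ΣAX̄ = 184500.00 mm³, ΣAȲ = 107220.00 mm³.
X̄ = 184500.00/4260.00 = 43.31 mm; Ȳ = 107220.00/4260.00 = 25.17 mm.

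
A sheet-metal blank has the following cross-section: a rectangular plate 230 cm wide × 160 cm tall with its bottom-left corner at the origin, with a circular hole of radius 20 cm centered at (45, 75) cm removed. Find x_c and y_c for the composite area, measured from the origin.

plate: A = 230 × 160 = 36800.00, centroid at (115.00, 80.00).
hole: A = −π·20² = -1256.64, centroid at (45.00, 75.00).
ΣA = 35543.36 cm²
ΣAx_c = (36800.00)(115.00) + (-1256.64)(45.00) = 4175451.33 cm³
ΣAy_c = (36800.00)(80.00) + (-1256.64)(75.00) = 2849752.22 cm³
x_c = 4175451.33 / 35543.36 = 117.47 cm
y_c = 2849752.22 / 35543.36 = 80.18 cm

x_c = 117.47 cm, y_c = 80.18 cm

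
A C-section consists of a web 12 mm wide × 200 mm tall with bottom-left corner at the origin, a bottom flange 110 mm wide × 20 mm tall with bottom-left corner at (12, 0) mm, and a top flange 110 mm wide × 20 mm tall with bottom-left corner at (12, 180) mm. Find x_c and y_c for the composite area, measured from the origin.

x_c = 45.47 mm, y_c = 100.00 mm

web: A = 12 × 200 = 2400.00, centroid at (6.00, 100.00).
bottom flange: A = 110 × 20 = 2200.00, centroid at (67.00, 10.00).
top flange: A = 110 × 20 = 2200.00, centroid at (67.00, 190.00).
ΣA = 6800.00 mm²
ΣAx_c = (2400.00)(6.00) + (2200.00)(67.00) + (2200.00)(67.00) = 309200.00 mm³
ΣAy_c = (2400.00)(100.00) + (2200.00)(10.00) + (2200.00)(190.00) = 680000.00 mm³
x_c = 309200.00 / 6800.00 = 45.47 mm
y_c = 680000.00 / 6800.00 = 100.00 mm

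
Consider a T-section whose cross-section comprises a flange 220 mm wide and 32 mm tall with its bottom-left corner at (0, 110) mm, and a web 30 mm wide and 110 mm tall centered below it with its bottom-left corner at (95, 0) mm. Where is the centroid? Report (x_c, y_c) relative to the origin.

web: A = 30 × 110 = 3300.00, centroid at (110.00, 55.00).
flange: A = 220 × 32 = 7040.00, centroid at (110.00, 126.00).
ΣA = 10340.00 mm², ΣAx_c = 1137400.00 mm³, ΣAy_c = 1068540.00 mm³.
x_c = 1137400.00/10340.00 = 110.00 mm; y_c = 1068540.00/10340.00 = 103.34 mm.

x_c = 110.00 mm, y_c = 103.34 mm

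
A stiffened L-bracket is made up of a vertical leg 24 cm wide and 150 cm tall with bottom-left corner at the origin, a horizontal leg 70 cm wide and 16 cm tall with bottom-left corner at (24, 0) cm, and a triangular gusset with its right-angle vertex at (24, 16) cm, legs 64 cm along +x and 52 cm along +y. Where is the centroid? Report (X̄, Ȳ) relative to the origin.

vertical leg: A = 24 × 150 = 3600.00, centroid at (12.00, 75.00).
horizontal leg: A = 70 × 16 = 1120.00, centroid at (59.00, 8.00).
gusset: A = ½·64·52 = 1664.00, centroid at (45.33, 33.33).
ΣA = 6384.00 cm², ΣAX̄ = 184714.67 cm³, ΣAȲ = 334426.67 cm³.
X̄ = 184714.67/6384.00 = 28.93 cm; Ȳ = 334426.67/6384.00 = 52.39 cm.

X̄ = 28.93 cm, Ȳ = 52.39 cm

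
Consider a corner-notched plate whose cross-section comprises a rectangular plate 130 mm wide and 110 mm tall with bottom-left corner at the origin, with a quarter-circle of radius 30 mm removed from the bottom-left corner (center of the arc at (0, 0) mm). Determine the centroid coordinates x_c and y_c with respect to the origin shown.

Part | A | x̄ᵢ | ȳᵢ | A·x̄ᵢ | A·ȳᵢ
plate | 14300.00 | 65.00 | 55.00 | 929500.00 | 786500.00
removed quarter-circle | -706.86 | 12.73 | 12.73 | -9000.00 | -9000.00
Σ | 13593.14 |  |  | 920500.00 | 777500.00
x_c = 920500.00 / 13593.14 = 67.72 mm
y_c = 777500.00 / 13593.14 = 57.20 mm

x_c = 67.72 mm, y_c = 57.20 mm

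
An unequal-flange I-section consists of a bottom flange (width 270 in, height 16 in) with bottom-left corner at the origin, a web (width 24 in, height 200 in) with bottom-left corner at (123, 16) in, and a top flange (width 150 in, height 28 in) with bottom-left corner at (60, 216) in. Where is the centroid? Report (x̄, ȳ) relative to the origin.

x̄ = 135.00 in, ȳ = 116.92 in

bottom flange: A = 270 × 16 = 4320.00, centroid at (135.00, 8.00).
web: A = 24 × 200 = 4800.00, centroid at (135.00, 116.00).
top flange: A = 150 × 28 = 4200.00, centroid at (135.00, 230.00).
ΣA = 13320.00 in²
ΣAx̄ = (4320.00)(135.00) + (4800.00)(135.00) + (4200.00)(135.00) = 1798200.00 in³
ΣAȳ = (4320.00)(8.00) + (4800.00)(116.00) + (4200.00)(230.00) = 1557360.00 in³
x̄ = 1798200.00 / 13320.00 = 135.00 in
ȳ = 1557360.00 / 13320.00 = 116.92 in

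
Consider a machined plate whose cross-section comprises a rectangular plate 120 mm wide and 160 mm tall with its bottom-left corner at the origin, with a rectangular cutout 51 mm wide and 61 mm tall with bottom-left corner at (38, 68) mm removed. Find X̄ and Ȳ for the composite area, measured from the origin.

plate: A = 120 × 160 = 19200.00, centroid at (60.00, 80.00).
hole: A = −(51 × 61) = -3111.00, centroid at (63.50, 98.50).
ΣA = 16089.00 mm²
ΣAX̄ = (19200.00)(60.00) + (-3111.00)(63.50) = 954451.50 mm³
ΣAȲ = (19200.00)(80.00) + (-3111.00)(98.50) = 1229566.50 mm³
X̄ = 954451.50 / 16089.00 = 59.32 mm
Ȳ = 1229566.50 / 16089.00 = 76.42 mm

X̄ = 59.32 mm, Ȳ = 76.42 mm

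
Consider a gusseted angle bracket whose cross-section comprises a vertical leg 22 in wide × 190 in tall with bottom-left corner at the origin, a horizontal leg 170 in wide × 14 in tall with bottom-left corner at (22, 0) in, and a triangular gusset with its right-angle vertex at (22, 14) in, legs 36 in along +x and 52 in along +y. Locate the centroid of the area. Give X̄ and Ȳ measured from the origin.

X̄ = 44.35 in, Ȳ = 59.11 in

vertical leg: A = 22 × 190 = 4180.00, centroid at (11.00, 95.00).
horizontal leg: A = 170 × 14 = 2380.00, centroid at (107.00, 7.00).
gusset: A = ½·36·52 = 936.00, centroid at (34.00, 31.33).
ΣA = 7496.00 in², ΣAX̄ = 332464.00 in³, ΣAȲ = 443088.00 in³.
X̄ = 332464.00/7496.00 = 44.35 in; Ȳ = 443088.00/7496.00 = 59.11 in.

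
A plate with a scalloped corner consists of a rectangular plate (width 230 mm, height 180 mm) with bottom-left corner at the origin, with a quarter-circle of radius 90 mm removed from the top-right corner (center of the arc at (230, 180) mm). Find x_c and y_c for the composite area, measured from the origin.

x_c = 101.06 mm, y_c = 80.59 mm

Part | A | x̄ᵢ | ȳᵢ | A·x̄ᵢ | A·ȳᵢ
plate | 41400.00 | 115.00 | 90.00 | 4761000.00 | 3726000.00
removed quarter-circle | -6361.73 | 191.80 | 141.80 | -1220196.78 | -902110.52
Σ | 35038.27 |  |  | 3540803.22 | 2823889.48
x_c = 3540803.22 / 35038.27 = 101.06 mm
y_c = 2823889.48 / 35038.27 = 80.59 mm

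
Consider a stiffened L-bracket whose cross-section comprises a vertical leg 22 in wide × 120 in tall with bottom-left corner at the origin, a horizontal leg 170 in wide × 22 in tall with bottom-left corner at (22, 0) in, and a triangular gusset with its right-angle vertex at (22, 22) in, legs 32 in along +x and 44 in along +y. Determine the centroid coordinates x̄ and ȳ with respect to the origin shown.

x̄ = 63.84 in, ȳ = 31.81 in

vertical leg: A = 22 × 120 = 2640.00, centroid at (11.00, 60.00).
horizontal leg: A = 170 × 22 = 3740.00, centroid at (107.00, 11.00).
gusset: A = ½·32·44 = 704.00, centroid at (32.67, 36.67).
ΣA = 7084.00 in²
ΣAx̄ = (2640.00)(11.00) + (3740.00)(107.00) + (704.00)(32.67) = 452217.33 in³
ΣAȳ = (2640.00)(60.00) + (3740.00)(11.00) + (704.00)(36.67) = 225353.33 in³
x̄ = 452217.33 / 7084.00 = 63.84 in
ȳ = 225353.33 / 7084.00 = 31.81 in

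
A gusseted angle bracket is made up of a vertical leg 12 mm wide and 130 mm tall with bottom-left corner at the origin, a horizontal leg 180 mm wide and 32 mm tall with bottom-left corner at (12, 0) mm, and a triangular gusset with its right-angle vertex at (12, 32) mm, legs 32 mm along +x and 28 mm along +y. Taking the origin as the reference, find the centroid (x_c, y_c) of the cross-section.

x_c = 78.15 mm, y_c = 27.30 mm

vertical leg: A = 12 × 130 = 1560.00, centroid at (6.00, 65.00).
horizontal leg: A = 180 × 32 = 5760.00, centroid at (102.00, 16.00).
gusset: A = ½·32·28 = 448.00, centroid at (22.67, 41.33).
ΣA = 7768.00 mm², ΣAx_c = 607034.67 mm³, ΣAy_c = 212077.33 mm³.
x_c = 607034.67/7768.00 = 78.15 mm; y_c = 212077.33/7768.00 = 27.30 mm.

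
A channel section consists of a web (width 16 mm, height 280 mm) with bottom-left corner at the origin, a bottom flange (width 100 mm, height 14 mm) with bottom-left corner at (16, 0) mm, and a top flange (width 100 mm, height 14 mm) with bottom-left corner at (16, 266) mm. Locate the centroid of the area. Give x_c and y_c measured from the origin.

x_c = 30.31 mm, y_c = 140.00 mm

Part | A | x̄ᵢ | ȳᵢ | A·x̄ᵢ | A·ȳᵢ
web | 4480.00 | 8.00 | 140.00 | 35840.00 | 627200.00
bottom flange | 1400.00 | 66.00 | 7.00 | 92400.00 | 9800.00
top flange | 1400.00 | 66.00 | 273.00 | 92400.00 | 382200.00
Σ | 7280.00 |  |  | 220640.00 | 1019200.00
x_c = 220640.00 / 7280.00 = 30.31 mm
y_c = 1019200.00 / 7280.00 = 140.00 mm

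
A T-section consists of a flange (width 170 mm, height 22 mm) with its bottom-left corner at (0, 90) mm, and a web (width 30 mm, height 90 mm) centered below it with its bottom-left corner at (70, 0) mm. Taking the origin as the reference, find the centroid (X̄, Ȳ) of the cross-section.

web: A = 30 × 90 = 2700.00, centroid at (85.00, 45.00).
flange: A = 170 × 22 = 3740.00, centroid at (85.00, 101.00).
ΣA = 6440.00 mm², ΣAX̄ = 547400.00 mm³, ΣAȲ = 499240.00 mm³.
X̄ = 547400.00/6440.00 = 85.00 mm; Ȳ = 499240.00/6440.00 = 77.52 mm.

X̄ = 85.00 mm, Ȳ = 77.52 mm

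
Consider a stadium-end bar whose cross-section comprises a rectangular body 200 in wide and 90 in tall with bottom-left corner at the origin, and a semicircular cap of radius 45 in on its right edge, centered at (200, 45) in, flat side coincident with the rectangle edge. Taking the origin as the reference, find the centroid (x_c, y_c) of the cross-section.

Part | A | x̄ᵢ | ȳᵢ | A·x̄ᵢ | A·ȳᵢ
rectangular body | 18000.00 | 100.00 | 45.00 | 1800000.00 | 810000.00
semicircular end | 3180.86 | 219.10 | 45.00 | 696922.51 | 143138.82
Σ | 21180.86 |  |  | 2496922.51 | 953138.82
x_c = 2496922.51 / 21180.86 = 117.89 in
y_c = 953138.82 / 21180.86 = 45.00 in

x_c = 117.89 in, y_c = 45.00 in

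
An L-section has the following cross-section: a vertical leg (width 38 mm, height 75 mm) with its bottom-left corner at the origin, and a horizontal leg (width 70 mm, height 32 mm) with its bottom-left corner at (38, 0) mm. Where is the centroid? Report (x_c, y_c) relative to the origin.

x_c = 42.76 mm, y_c = 28.04 mm

Part | A | x̄ᵢ | ȳᵢ | A·x̄ᵢ | A·ȳᵢ
vertical leg | 2850.00 | 19.00 | 37.50 | 54150.00 | 106875.00
horizontal leg | 2240.00 | 73.00 | 16.00 | 163520.00 | 35840.00
Σ | 5090.00 |  |  | 217670.00 | 142715.00
x_c = 217670.00 / 5090.00 = 42.76 mm
y_c = 142715.00 / 5090.00 = 28.04 mm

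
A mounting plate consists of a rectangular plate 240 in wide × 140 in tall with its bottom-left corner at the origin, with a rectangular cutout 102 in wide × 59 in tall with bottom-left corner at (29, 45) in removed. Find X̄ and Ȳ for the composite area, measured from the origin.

X̄ = 128.73 in, Ȳ = 69.02 in

plate: A = 240 × 140 = 33600.00, centroid at (120.00, 70.00).
hole: A = −(102 × 59) = -6018.00, centroid at (80.00, 74.50).
ΣA = 27582.00 in²
ΣAX̄ = (33600.00)(120.00) + (-6018.00)(80.00) = 3550560.00 in³
ΣAȲ = (33600.00)(70.00) + (-6018.00)(74.50) = 1903659.00 in³
X̄ = 3550560.00 / 27582.00 = 128.73 in
Ȳ = 1903659.00 / 27582.00 = 69.02 in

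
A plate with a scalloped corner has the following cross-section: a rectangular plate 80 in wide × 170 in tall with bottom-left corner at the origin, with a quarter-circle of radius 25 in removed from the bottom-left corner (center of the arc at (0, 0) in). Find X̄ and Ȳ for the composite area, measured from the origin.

Part | A | x̄ᵢ | ȳᵢ | A·x̄ᵢ | A·ȳᵢ
plate | 13600.00 | 40.00 | 85.00 | 544000.00 | 1156000.00
removed quarter-circle | -490.87 | 10.61 | 10.61 | -5208.33 | -5208.33
Σ | 13109.13 |  |  | 538791.67 | 1150791.67
X̄ = 538791.67 / 13109.13 = 41.10 in
Ȳ = 1150791.67 / 13109.13 = 87.79 in

X̄ = 41.10 in, Ȳ = 87.79 in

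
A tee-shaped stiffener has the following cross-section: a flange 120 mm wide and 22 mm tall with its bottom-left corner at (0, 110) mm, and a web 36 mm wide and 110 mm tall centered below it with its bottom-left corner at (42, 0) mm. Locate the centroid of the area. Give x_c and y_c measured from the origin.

x_c = 60.00 mm, y_c = 81.40 mm

web: A = 36 × 110 = 3960.00, centroid at (60.00, 55.00).
flange: A = 120 × 22 = 2640.00, centroid at (60.00, 121.00).
ΣA = 6600.00 mm², ΣAx_c = 396000.00 mm³, ΣAy_c = 537240.00 mm³.
x_c = 396000.00/6600.00 = 60.00 mm; y_c = 537240.00/6600.00 = 81.40 mm.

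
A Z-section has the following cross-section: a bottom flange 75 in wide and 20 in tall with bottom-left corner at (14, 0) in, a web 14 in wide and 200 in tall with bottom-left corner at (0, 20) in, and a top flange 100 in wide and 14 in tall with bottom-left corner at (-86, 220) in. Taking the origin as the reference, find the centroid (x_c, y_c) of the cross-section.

x_c = 8.15 in, y_c = 117.33 in

Part | A | x̄ᵢ | ȳᵢ | A·x̄ᵢ | A·ȳᵢ
bottom flange | 1500.00 | 51.50 | 10.00 | 77250.00 | 15000.00
web | 2800.00 | 7.00 | 120.00 | 19600.00 | 336000.00
top flange | 1400.00 | -36.00 | 227.00 | -50400.00 | 317800.00
Σ | 5700.00 |  |  | 46450.00 | 668800.00
x_c = 46450.00 / 5700.00 = 8.15 in
y_c = 668800.00 / 5700.00 = 117.33 in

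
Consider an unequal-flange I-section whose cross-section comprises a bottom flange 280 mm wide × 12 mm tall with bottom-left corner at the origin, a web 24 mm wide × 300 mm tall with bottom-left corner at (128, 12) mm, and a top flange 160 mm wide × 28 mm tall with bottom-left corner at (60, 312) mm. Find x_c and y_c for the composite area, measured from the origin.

Part | A | x̄ᵢ | ȳᵢ | A·x̄ᵢ | A·ȳᵢ
bottom flange | 3360.00 | 140.00 | 6.00 | 470400.00 | 20160.00
web | 7200.00 | 140.00 | 162.00 | 1008000.00 | 1166400.00
top flange | 4480.00 | 140.00 | 326.00 | 627200.00 | 1460480.00
Σ | 15040.00 |  |  | 2105600.00 | 2647040.00
x_c = 2105600.00 / 15040.00 = 140.00 mm
y_c = 2647040.00 / 15040.00 = 176.00 mm

x_c = 140.00 mm, y_c = 176.00 mm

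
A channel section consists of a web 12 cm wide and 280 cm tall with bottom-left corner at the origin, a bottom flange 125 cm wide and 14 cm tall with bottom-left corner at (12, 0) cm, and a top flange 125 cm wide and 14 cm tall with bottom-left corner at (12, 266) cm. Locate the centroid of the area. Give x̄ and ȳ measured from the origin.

web: A = 12 × 280 = 3360.00, centroid at (6.00, 140.00).
bottom flange: A = 125 × 14 = 1750.00, centroid at (74.50, 7.00).
top flange: A = 125 × 14 = 1750.00, centroid at (74.50, 273.00).
ΣA = 6860.00 cm²
ΣAx̄ = (3360.00)(6.00) + (1750.00)(74.50) + (1750.00)(74.50) = 280910.00 cm³
ΣAȳ = (3360.00)(140.00) + (1750.00)(7.00) + (1750.00)(273.00) = 960400.00 cm³
x̄ = 280910.00 / 6860.00 = 40.95 cm
ȳ = 960400.00 / 6860.00 = 140.00 cm

x̄ = 40.95 cm, ȳ = 140.00 cm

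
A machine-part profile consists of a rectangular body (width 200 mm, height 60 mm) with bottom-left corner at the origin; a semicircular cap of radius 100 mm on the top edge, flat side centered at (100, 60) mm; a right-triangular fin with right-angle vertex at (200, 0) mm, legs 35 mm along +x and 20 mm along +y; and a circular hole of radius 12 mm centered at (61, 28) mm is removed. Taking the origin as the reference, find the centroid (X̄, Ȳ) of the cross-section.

rectangular body: A = 200 × 60 = 12000.00, centroid at (100.00, 30.00).
semicircular top: A = ½π·100² = 15707.96, centroid at (100.00, 102.44).
triangular fin: A = ½·35·20 = 350.00, centroid at (211.67, 6.67).
hole: A = −π·12² = -452.39, centroid at (61.00, 28.00).
ΣA = 27605.57 mm²
ΣAX̄ = (12000.00)(100.00) + (15707.96)(100.00) + (350.00)(211.67) + (-452.39)(61.00) = 2817283.91 mm³
ΣAȲ = (12000.00)(30.00) + (15707.96)(102.44) + (350.00)(6.67) + (-452.39)(28.00) = 1958810.89 mm³
X̄ = 2817283.91 / 27605.57 = 102.05 mm
Ȳ = 1958810.89 / 27605.57 = 70.96 mm

X̄ = 102.05 mm, Ȳ = 70.96 mm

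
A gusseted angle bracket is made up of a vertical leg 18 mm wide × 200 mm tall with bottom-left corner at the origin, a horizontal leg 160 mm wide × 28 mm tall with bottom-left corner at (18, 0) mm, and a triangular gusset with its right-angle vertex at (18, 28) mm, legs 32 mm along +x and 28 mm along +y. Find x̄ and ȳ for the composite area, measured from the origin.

x̄ = 56.79 mm, ȳ = 51.53 mm

Part | A | x̄ᵢ | ȳᵢ | A·x̄ᵢ | A·ȳᵢ
vertical leg | 3600.00 | 9.00 | 100.00 | 32400.00 | 360000.00
horizontal leg | 4480.00 | 98.00 | 14.00 | 439040.00 | 62720.00
gusset | 448.00 | 28.67 | 37.33 | 12842.67 | 16725.33
Σ | 8528.00 |  |  | 484282.67 | 439445.33
x̄ = 484282.67 / 8528.00 = 56.79 mm
ȳ = 439445.33 / 8528.00 = 51.53 mm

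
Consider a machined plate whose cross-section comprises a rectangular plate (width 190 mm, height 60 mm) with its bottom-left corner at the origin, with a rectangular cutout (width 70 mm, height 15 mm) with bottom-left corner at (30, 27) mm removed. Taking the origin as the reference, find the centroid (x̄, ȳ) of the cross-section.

Part | A | x̄ᵢ | ȳᵢ | A·x̄ᵢ | A·ȳᵢ
plate | 11400.00 | 95.00 | 30.00 | 1083000.00 | 342000.00
hole | -1050.00 | 65.00 | 34.50 | -68250.00 | -36225.00
Σ | 10350.00 |  |  | 1014750.00 | 305775.00
x̄ = 1014750.00 / 10350.00 = 98.04 mm
ȳ = 305775.00 / 10350.00 = 29.54 mm

x̄ = 98.04 mm, ȳ = 29.54 mm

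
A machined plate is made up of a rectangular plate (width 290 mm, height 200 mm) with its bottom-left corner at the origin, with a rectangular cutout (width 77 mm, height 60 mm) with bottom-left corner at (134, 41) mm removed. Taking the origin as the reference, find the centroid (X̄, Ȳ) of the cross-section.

plate: A = 290 × 200 = 58000.00, centroid at (145.00, 100.00).
hole: A = −(77 × 60) = -4620.00, centroid at (172.50, 71.00).
ΣA = 53380.00 mm², ΣAX̄ = 7613050.00 mm³, ΣAȲ = 5471980.00 mm³.
X̄ = 7613050.00/53380.00 = 142.62 mm; Ȳ = 5471980.00/53380.00 = 102.51 mm.

X̄ = 142.62 mm, Ȳ = 102.51 mm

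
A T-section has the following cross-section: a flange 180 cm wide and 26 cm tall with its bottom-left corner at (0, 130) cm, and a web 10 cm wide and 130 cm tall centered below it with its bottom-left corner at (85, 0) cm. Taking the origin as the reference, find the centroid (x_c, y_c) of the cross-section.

x_c = 90.00 cm, y_c = 126.04 cm

web: A = 10 × 130 = 1300.00, centroid at (90.00, 65.00).
flange: A = 180 × 26 = 4680.00, centroid at (90.00, 143.00).
ΣA = 5980.00 cm²
ΣAx_c = (1300.00)(90.00) + (4680.00)(90.00) = 538200.00 cm³
ΣAy_c = (1300.00)(65.00) + (4680.00)(143.00) = 753740.00 cm³
x_c = 538200.00 / 5980.00 = 90.00 cm
y_c = 753740.00 / 5980.00 = 126.04 cm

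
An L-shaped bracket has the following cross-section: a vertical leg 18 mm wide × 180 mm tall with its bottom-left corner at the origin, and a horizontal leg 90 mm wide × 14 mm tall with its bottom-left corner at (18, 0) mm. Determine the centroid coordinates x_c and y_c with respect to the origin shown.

x_c = 24.12 mm, y_c = 66.76 mm

vertical leg: A = 18 × 180 = 3240.00, centroid at (9.00, 90.00).
horizontal leg: A = 90 × 14 = 1260.00, centroid at (63.00, 7.00).
ΣA = 4500.00 mm²
ΣAx_c = (3240.00)(9.00) + (1260.00)(63.00) = 108540.00 mm³
ΣAy_c = (3240.00)(90.00) + (1260.00)(7.00) = 300420.00 mm³
x_c = 108540.00 / 4500.00 = 24.12 mm
y_c = 300420.00 / 4500.00 = 66.76 mm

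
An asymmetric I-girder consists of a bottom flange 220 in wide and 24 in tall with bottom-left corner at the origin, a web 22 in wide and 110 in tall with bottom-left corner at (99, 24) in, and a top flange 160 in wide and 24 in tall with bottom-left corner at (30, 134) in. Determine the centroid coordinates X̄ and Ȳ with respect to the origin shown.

X̄ = 110.00 in, Ȳ = 70.64 in

Part | A | x̄ᵢ | ȳᵢ | A·x̄ᵢ | A·ȳᵢ
bottom flange | 5280.00 | 110.00 | 12.00 | 580800.00 | 63360.00
web | 2420.00 | 110.00 | 79.00 | 266200.00 | 191180.00
top flange | 3840.00 | 110.00 | 146.00 | 422400.00 | 560640.00
Σ | 11540.00 |  |  | 1269400.00 | 815180.00
X̄ = 1269400.00 / 11540.00 = 110.00 in
Ȳ = 815180.00 / 11540.00 = 70.64 in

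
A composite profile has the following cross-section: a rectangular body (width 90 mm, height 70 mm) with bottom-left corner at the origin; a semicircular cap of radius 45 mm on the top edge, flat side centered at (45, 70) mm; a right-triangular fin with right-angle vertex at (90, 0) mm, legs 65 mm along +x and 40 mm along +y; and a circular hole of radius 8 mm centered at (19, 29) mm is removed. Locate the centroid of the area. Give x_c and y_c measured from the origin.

x_c = 53.69 mm, y_c = 48.72 mm

rectangular body: A = 90 × 70 = 6300.00, centroid at (45.00, 35.00).
semicircular top: A = ½π·45² = 3180.86, centroid at (45.00, 89.10).
triangular fin: A = ½·65·40 = 1300.00, centroid at (111.67, 13.33).
hole: A = −π·8² = -201.06, centroid at (19.00, 29.00).
ΣA = 10579.80 mm²
ΣAx_c = (6300.00)(45.00) + (3180.86)(45.00) + (1300.00)(111.67) + (-201.06)(19.00) = 567985.31 mm³
ΣAy_c = (6300.00)(35.00) + (3180.86)(89.10) + (1300.00)(13.33) + (-201.06)(29.00) = 515412.92 mm³
x_c = 567985.31 / 10579.80 = 53.69 mm
y_c = 515412.92 / 10579.80 = 48.72 mm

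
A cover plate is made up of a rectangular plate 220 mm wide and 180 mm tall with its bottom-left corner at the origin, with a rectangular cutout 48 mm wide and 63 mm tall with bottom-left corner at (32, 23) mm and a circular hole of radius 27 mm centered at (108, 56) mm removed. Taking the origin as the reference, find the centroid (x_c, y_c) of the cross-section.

plate: A = 220 × 180 = 39600.00, centroid at (110.00, 90.00).
hole 1: A = −(48 × 63) = -3024.00, centroid at (56.00, 54.50).
hole 2: A = −π·27² = -2290.22, centroid at (108.00, 56.00).
ΣA = 34285.78 mm²
ΣAx_c = (39600.00)(110.00) + (-3024.00)(56.00) + (-2290.22)(108.00) = 3939312.13 mm³
ΣAy_c = (39600.00)(90.00) + (-3024.00)(54.50) + (-2290.22)(56.00) = 3270939.62 mm³
x_c = 3939312.13 / 34285.78 = 114.90 mm
y_c = 3270939.62 / 34285.78 = 95.40 mm

x_c = 114.90 mm, y_c = 95.40 mm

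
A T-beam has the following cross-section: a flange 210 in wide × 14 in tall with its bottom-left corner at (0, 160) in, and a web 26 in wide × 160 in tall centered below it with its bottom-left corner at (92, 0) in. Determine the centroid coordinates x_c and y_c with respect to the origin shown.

web: A = 26 × 160 = 4160.00, centroid at (105.00, 80.00).
flange: A = 210 × 14 = 2940.00, centroid at (105.00, 167.00).
ΣA = 7100.00 in², ΣAx_c = 745500.00 in³, ΣAy_c = 823780.00 in³.
x_c = 745500.00/7100.00 = 105.00 in; y_c = 823780.00/7100.00 = 116.03 in.

x_c = 105.00 in, y_c = 116.03 in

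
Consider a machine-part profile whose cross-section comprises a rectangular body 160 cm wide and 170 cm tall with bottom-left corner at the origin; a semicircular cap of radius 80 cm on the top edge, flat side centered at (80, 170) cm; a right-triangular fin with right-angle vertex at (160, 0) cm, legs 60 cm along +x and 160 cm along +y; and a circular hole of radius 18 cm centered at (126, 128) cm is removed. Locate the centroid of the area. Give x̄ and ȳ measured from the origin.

rectangular body: A = 160 × 170 = 27200.00, centroid at (80.00, 85.00).
semicircular top: A = ½π·80² = 10053.10, centroid at (80.00, 203.95).
triangular fin: A = ½·60·160 = 4800.00, centroid at (180.00, 53.33).
hole: A = −π·18² = -1017.88, centroid at (126.00, 128.00).
ΣA = 41035.22 cm², ΣAx̄ = 3715995.34 cm³, ΣAȳ = 4488071.61 cm³.
x̄ = 3715995.34/41035.22 = 90.56 cm; ȳ = 4488071.61/41035.22 = 109.37 cm.

x̄ = 90.56 cm, ȳ = 109.37 cm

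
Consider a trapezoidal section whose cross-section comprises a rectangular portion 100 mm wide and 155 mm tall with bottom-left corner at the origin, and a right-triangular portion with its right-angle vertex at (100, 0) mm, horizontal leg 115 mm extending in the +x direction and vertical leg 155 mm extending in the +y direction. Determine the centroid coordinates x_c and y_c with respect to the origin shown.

x_c = 82.25 mm, y_c = 68.07 mm

rectangular portion: A = 100 × 155 = 15500.00, centroid at (50.00, 77.50).
triangular portion: A = ½·115·155 = 8912.50, centroid at (138.33, 51.67).
ΣA = 24412.50 mm², ΣAx_c = 2007895.83 mm³, ΣAy_c = 1661729.17 mm³.
x_c = 2007895.83/24412.50 = 82.25 mm; y_c = 1661729.17/24412.50 = 68.07 mm.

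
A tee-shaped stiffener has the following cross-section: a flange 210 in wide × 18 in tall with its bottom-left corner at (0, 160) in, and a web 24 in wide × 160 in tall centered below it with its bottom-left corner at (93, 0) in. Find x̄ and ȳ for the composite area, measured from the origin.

x̄ = 105.00 in, ȳ = 124.15 in

web: A = 24 × 160 = 3840.00, centroid at (105.00, 80.00).
flange: A = 210 × 18 = 3780.00, centroid at (105.00, 169.00).
ΣA = 7620.00 in²
ΣAx̄ = (3840.00)(105.00) + (3780.00)(105.00) = 800100.00 in³
ΣAȳ = (3840.00)(80.00) + (3780.00)(169.00) = 946020.00 in³
x̄ = 800100.00 / 7620.00 = 105.00 in
ȳ = 946020.00 / 7620.00 = 124.15 in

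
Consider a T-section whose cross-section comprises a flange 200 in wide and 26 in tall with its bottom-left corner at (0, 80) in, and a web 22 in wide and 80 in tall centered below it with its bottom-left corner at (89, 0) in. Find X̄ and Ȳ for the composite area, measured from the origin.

Part | A | x̄ᵢ | ȳᵢ | A·x̄ᵢ | A·ȳᵢ
web | 1760.00 | 100.00 | 40.00 | 176000.00 | 70400.00
flange | 5200.00 | 100.00 | 93.00 | 520000.00 | 483600.00
Σ | 6960.00 |  |  | 696000.00 | 554000.00
X̄ = 696000.00 / 6960.00 = 100.00 in
Ȳ = 554000.00 / 6960.00 = 79.60 in

X̄ = 100.00 in, Ȳ = 79.60 in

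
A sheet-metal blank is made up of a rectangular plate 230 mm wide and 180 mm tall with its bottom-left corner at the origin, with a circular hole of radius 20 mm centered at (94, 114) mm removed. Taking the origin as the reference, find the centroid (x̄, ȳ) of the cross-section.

Part | A | x̄ᵢ | ȳᵢ | A·x̄ᵢ | A·ȳᵢ
plate | 41400.00 | 115.00 | 90.00 | 4761000.00 | 3726000.00
hole | -1256.64 | 94.00 | 114.00 | -118123.88 | -143256.63
Σ | 40143.36 |  |  | 4642876.12 | 3582743.37
x̄ = 4642876.12 / 40143.36 = 115.66 mm
ȳ = 3582743.37 / 40143.36 = 89.25 mm

x̄ = 115.66 mm, ȳ = 89.25 mm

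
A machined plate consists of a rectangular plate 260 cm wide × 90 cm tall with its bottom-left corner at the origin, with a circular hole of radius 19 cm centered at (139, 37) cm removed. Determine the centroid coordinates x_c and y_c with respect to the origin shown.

plate: A = 260 × 90 = 23400.00, centroid at (130.00, 45.00).
hole: A = −π·19² = -1134.11, centroid at (139.00, 37.00).
ΣA = 22265.89 cm²
ΣAx_c = (23400.00)(130.00) + (-1134.11)(139.00) = 2884358.02 cm³
ΣAy_c = (23400.00)(45.00) + (-1134.11)(37.00) = 1011037.75 cm³
x_c = 2884358.02 / 22265.89 = 129.54 cm
y_c = 1011037.75 / 22265.89 = 45.41 cm

x_c = 129.54 cm, y_c = 45.41 cm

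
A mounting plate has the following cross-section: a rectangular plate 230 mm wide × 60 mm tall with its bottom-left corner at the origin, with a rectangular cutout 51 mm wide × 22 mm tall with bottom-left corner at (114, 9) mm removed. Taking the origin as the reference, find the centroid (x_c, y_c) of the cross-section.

x_c = 112.83 mm, y_c = 30.88 mm

plate: A = 230 × 60 = 13800.00, centroid at (115.00, 30.00).
hole: A = −(51 × 22) = -1122.00, centroid at (139.50, 20.00).
ΣA = 12678.00 mm², ΣAx_c = 1430481.00 mm³, ΣAy_c = 391560.00 mm³.
x_c = 1430481.00/12678.00 = 112.83 mm; y_c = 391560.00/12678.00 = 30.88 mm.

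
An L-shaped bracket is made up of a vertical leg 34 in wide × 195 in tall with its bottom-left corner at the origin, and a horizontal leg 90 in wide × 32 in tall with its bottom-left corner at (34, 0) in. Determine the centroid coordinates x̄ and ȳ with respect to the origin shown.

vertical leg: A = 34 × 195 = 6630.00, centroid at (17.00, 97.50).
horizontal leg: A = 90 × 32 = 2880.00, centroid at (79.00, 16.00).
ΣA = 9510.00 in², ΣAx̄ = 340230.00 in³, ΣAȳ = 692505.00 in³.
x̄ = 340230.00/9510.00 = 35.78 in; ȳ = 692505.00/9510.00 = 72.82 in.

x̄ = 35.78 in, ȳ = 72.82 in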